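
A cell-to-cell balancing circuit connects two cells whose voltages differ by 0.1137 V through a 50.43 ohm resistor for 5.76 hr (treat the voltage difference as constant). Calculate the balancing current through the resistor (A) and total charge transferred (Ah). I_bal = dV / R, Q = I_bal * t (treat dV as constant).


First, Ohm's law: I_bal = 0.1137 V / 50.43 ohm = 0.0022546 A
Then Q = I * t = 0.0022546 A * 5.76 hr = 0.01299 Ah

I=0.0022546 A, Q=0.01299 Ah


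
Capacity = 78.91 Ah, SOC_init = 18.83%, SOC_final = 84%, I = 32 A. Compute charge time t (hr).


delta_Ah = 78.91 * (84 - 18.83) / 100 = 51.426 Ah
t = delta_Ah / I = 51.426 / 32 = 1.607 hr

1.607 hr


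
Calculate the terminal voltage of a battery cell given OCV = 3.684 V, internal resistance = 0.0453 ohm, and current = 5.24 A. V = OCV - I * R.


V = OCV - I*R = 3.684 - 5.24 * 0.0453 = 3.447 V

3.447 V


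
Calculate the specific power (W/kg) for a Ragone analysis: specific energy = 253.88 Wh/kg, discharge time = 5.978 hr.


P_specific = E / t = 253.88 / 5.978 = 42.47 W/kg

42.47 W/kg


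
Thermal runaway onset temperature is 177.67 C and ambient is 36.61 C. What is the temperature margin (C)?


Safety margin = 177.67 C - 36.61 C = 141.06 C

141.06 C


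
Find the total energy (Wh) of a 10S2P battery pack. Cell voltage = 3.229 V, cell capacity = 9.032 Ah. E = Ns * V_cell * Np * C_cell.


E = Ns * Vcell * Np * Ccell = 10 * 3.229 * 2 * 9.032 = 583.3 Wh

583.3 Wh


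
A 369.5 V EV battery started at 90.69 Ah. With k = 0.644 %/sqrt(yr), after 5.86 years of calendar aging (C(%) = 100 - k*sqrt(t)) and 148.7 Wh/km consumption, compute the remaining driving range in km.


Step 1: capacity retention = 100 - 0.644 * sqrt(5.86) = 100 - 0.644 * 2.4207 = 98.441%
Step 2: C_now = 90.69 * 98.441/100 = 89.276 Ah
Step 3: E_pack = V * C_now = 369.5 * 89.276 = 32987 Wh
Step 4: range = E_pack / consumption = 32987 / 148.7 = 221.8 km

221.8 km


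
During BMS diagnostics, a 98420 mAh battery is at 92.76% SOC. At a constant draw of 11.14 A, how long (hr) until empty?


Convert: C_total = 98420 mAh = 98.42 Ah
Step 1: remaining = SOC/100 * C_total = 92.76/100 * 98.42 = 91.294 Ah
Step 2: t = remaining / I = 91.294 / 11.14 = 8.195 hr

8.195 hr


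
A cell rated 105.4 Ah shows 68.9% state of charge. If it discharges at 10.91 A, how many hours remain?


Step 1: remaining = SOC/100 * C_total = 68.9/100 * 105.4 = 72.621 Ah
Step 2: t = remaining / I = 72.621 / 10.91 = 6.656 hr

6.656 hr


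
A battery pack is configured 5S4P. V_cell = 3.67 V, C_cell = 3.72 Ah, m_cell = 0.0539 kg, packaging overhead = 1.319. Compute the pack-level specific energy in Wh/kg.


Step 1: V_pack = 5 * 3.67 = 18.35 V
Step 2: C_pack = 4 * 3.72 = 14.88 Ah
Step 3: E_pack = V_pack * C_pack = 18.35 * 14.88 = 273.05 Wh
Step 4: m_pack = 5 * 4 * 0.0539 * 1.319 = 1.4219 kg
Step 5: ED = E_pack / m_pack = 273.05 / 1.4219 = 192.0 Wh/kg

192.0 Wh/kg


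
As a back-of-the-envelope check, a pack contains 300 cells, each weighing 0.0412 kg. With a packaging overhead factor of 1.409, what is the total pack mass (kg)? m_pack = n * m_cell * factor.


m_pack = n * m_cell * overhead = 300 * 0.0412 * 1.409 = 17.42 kg

17.42 kg


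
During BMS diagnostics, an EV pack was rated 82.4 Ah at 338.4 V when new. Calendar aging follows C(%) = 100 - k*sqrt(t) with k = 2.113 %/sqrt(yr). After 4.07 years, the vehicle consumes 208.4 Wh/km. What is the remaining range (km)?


Step 1: capacity retention = 100 - 2.113 * sqrt(4.07) = 100 - 2.113 * 2.0174 = 95.737%
Step 2: C_now = 82.4 * 95.737/100 = 78.887 Ah
Step 3: E_pack = V * C_now = 338.4 * 78.887 = 26695 Wh
Step 4: range = E_pack / consumption = 26695 / 208.4 = 128.1 km

128.1 km


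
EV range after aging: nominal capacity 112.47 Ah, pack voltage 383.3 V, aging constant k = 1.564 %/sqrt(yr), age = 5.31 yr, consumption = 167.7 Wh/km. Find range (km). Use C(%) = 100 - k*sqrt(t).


Step 1: capacity retention = 100 - 1.564 * sqrt(5.31) = 100 - 1.564 * 2.3043 = 96.396%
Step 2: C_now = 112.47 * 96.396/100 = 108.42 Ah
Step 3: E_pack = V * C_now = 383.3 * 108.42 = 41557 Wh
Step 4: range = E_pack / consumption = 41557 / 167.7 = 247.8 km

247.8 km


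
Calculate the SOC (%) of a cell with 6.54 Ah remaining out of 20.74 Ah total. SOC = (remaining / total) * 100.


SOC = (remaining / total) * 100 = (6.54 / 20.74) * 100 = 31.53%

31.53%


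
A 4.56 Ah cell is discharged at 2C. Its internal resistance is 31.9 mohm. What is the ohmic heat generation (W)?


Convert: R = 31.9 mohm = 0.0319 ohm
Step 1: I = C_rate * capacity = 2 * 4.56 = 9.12 A
Step 2: Q = I^2 * R = 9.12^2 * 0.0319 = 83.174 * 0.0319 = 2.653 W

2.653 W


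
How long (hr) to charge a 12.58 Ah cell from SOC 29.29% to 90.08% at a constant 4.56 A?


Step 1: dSOC = 90.08% - 29.29% = 60.79%
Step 2: delta_Ah = 12.58 * 60.79 / 100 = 7.6474 Ah
Step 3: t = 7.6474 / 4.56 = 1.677 hr

1.677 hr


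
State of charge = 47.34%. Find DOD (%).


DOD = 100 - SOC = 100 - 47.34 = 52.66%

52.66%


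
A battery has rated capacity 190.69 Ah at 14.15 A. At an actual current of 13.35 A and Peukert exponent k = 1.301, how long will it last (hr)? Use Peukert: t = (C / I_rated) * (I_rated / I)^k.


t_rated = C / I_rated = 190.69 / 14.15 = 13.476 hr
(I_rated/I)^k = (1.0599)^1.301 = 1.0786
t = t_rated * (I_rated/I)^k = 13.476 * 1.0786 = 14.54 hr

14.54 hr


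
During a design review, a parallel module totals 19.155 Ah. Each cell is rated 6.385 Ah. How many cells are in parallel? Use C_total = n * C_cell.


n = C_total / C_cell = 19.155 / 6.385 = 3

3


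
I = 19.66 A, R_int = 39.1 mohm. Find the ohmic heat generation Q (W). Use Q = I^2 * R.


Convert: R = 39.1 mohm = 0.0391 ohm
Q = I^2 * R = 19.66^2 * 0.0391 = 15.11 W

15.11 W


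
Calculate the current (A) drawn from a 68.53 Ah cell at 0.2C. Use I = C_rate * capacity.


I = C_rate * capacity = 0.2 * 68.53 = 13.706 A

13.706 A


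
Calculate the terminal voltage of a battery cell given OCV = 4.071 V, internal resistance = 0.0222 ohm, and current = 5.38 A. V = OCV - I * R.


V = OCV - I*R = 4.071 - 5.38 * 0.0222 = 3.952 V

3.952 V


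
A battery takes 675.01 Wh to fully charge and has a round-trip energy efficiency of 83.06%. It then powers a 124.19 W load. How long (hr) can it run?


Step 1: E_discharge = eta/100 * E_charge = 83.06/100 * 675.01 = 560.66 Wh
Step 2: t = E_discharge / P = 560.66 / 124.19 = 4.515 hr

4.515 hr


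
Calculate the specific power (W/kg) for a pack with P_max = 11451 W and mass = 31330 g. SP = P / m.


Convert: m = 31330 g = 31.33 kg
SP = P / m = 11451 / 31.33 = 365.5 W/kg

365.5 W/kg


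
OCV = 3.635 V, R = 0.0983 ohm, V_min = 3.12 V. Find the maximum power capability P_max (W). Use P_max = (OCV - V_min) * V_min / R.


P_max = (OCV - V_min) * V_min / R = (3.635 - 3.12) * 3.12 / 0.0983 = 0.515 * 3.12 / 0.0983 = 16.35 W

16.35 W


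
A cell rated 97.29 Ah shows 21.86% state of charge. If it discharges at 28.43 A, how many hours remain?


Step 1: remaining = SOC/100 * C_total = 21.86/100 * 97.29 = 21.268 Ah
Step 2: t = remaining / I = 21.268 / 28.43 = 0.7481 hr

0.7481 hr


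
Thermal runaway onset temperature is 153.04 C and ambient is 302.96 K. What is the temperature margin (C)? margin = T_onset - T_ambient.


Convert: T_ambient = 302.96 K = 29.81 C
margin = 153.04 - 29.81 = 123.23 C

123.23 C


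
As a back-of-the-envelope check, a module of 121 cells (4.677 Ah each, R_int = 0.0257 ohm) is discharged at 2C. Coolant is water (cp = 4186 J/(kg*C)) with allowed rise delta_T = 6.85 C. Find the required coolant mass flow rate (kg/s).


Step 1: I = 2 * 4.677 = 9.354 A
Step 2: Q_cell = I^2 * R = 9.354^2 * 0.0257 = 2.2487 W
Step 3: Q_total = 121 * 2.2487 = 272.09 W
Step 4: m_dot = Q_total / (cp * dT) = 272.09 / (4186 * 6.85) = 0.009489 kg/s

0.009489 kg/s


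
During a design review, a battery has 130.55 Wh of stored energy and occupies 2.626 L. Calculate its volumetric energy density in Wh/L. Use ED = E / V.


Volumetric ED = 130.55 Wh / 2.626 L = 49.71 Wh/L

49.71 Wh/L


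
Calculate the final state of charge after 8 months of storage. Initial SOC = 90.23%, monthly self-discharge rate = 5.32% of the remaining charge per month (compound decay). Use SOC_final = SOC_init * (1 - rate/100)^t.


Monthly retention factor = 1 - 5.32/100 = 0.9468
Over 8 months: factor^8 = 0.64575
SOC_final = 90.23 * 0.64575 = 58.27%

58.27%


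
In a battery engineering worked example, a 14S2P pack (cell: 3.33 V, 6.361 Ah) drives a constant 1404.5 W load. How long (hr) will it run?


Step 1: E_pack = Ns * V_cell * Np * C_cell = 14 * 3.33 * 2 * 6.361 = 593.1 Wh
Step 2: t = E_pack / P = 593.1 / 1404.5 = 0.4223 hr

0.4223 hr


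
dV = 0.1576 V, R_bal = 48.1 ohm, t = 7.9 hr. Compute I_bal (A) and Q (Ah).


First, Ohm's law: I_bal = 0.1576 V / 48.1 ohm = 0.0032765 A
Then Q = I * t = 0.0032765 A * 7.9 hr = 0.02588 Ah

I=0.0032765 A, Q=0.02588 Ah


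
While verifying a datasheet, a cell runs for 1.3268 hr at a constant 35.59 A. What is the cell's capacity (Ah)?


C = I * t = 35.59 * 1.3268 = 47.22 Ah

47.22 Ah


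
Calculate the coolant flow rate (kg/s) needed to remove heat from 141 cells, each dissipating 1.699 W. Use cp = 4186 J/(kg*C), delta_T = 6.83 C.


Q_total = 141 * 1.699 = 239.56 W
m_dot = Q_total / (cp * dT) = 239.56 / (4186 * 6.83) = 0.008379 kg/s

0.008379 kg/s


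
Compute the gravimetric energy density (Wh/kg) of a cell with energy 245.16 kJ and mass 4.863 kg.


Convert: E = 245.16 kJ = 68.1 Wh
ED = E / m = 68.1 / 4.863 = 14.00 Wh/kg

14.00 Wh/kg


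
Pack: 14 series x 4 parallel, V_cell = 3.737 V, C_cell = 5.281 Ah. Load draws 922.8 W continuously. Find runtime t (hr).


Step 1: E_pack = Ns * V_cell * Np * C_cell = 14 * 3.737 * 4 * 5.281 = 1105.2 Wh
Step 2: t = E_pack / P = 1105.2 / 922.8 = 1.198 hr

1.198 hr


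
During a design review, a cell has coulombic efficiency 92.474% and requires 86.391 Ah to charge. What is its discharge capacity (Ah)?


Q_dis = eta/100 * Q_chg = 92.474/100 * 86.391 = 79.89 Ah

79.89 Ah


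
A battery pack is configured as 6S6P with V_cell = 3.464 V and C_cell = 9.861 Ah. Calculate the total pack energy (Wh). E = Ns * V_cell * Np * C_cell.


E = Ns * Vcell * Np * Ccell = 6 * 3.464 * 6 * 9.861 = 1230 Wh

1230 Wh


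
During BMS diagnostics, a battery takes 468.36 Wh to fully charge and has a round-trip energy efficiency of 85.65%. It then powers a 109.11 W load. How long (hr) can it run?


Step 1: E_discharge = eta/100 * E_charge = 85.65/100 * 468.36 = 401.15 Wh
Step 2: t = E_discharge / P = 401.15 / 109.11 = 3.677 hr

3.677 hr


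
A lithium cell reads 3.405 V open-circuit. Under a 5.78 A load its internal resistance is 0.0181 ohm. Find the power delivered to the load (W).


Step 1: V_terminal = OCV - I*R = 3.405 - 5.78 * 0.0181 = 3.3004 V
Step 2: P_out = V_terminal * I = 3.3004 * 5.78 = 19.08 W

19.08 W


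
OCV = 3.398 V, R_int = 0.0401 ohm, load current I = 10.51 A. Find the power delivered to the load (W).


Step 1: V_terminal = OCV - I*R = 3.398 - 10.51 * 0.0401 = 2.9765 V
Step 2: P_out = V_terminal * I = 2.9765 * 10.51 = 31.28 W

31.28 W


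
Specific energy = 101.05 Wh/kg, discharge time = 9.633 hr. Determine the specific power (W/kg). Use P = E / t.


P_specific = E / t = 101.05 / 9.633 = 10.49 W/kg

10.49 W/kg


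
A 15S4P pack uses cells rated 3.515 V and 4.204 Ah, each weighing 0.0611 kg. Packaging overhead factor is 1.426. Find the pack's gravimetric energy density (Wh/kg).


Step 1: V_pack = 15 * 3.515 = 52.725 V
Step 2: C_pack = 4 * 4.204 = 16.816 Ah
Step 3: E_pack = V_pack * C_pack = 52.725 * 16.816 = 886.62 Wh
Step 4: m_pack = 15 * 4 * 0.0611 * 1.426 = 5.2277 kg
Step 5: ED = E_pack / m_pack = 886.62 / 5.2277 = 169.6 Wh/kg

169.6 Wh/kg


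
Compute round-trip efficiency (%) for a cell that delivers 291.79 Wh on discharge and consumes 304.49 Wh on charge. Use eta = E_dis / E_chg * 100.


Round-trip efficiency = 291.79/304.49 * 100% = 95.83%

95.83%


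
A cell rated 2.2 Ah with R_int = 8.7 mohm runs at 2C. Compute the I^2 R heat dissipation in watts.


Convert: R = 8.7 mohm = 0.0087 ohm
Step 1: I = C_rate * capacity = 2 * 2.2 = 4.4 A
Step 2: Q = I^2 * R = 4.4^2 * 0.0087 = 19.36 * 0.0087 = 0.1684 W

0.1684 W


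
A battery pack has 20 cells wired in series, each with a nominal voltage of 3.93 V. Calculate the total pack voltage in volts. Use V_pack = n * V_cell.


V_pack = n * V_cell = 20 * 3.93 = 78.6 V

78.6 V


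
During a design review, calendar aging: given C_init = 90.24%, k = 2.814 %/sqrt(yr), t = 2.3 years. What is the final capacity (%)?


Step 1: sqrt(2.3 yr) = 1.5166
Step 2: drop = 2.814 * 1.5166 = 4.2677
Step 3: C_final = 90.24 - 4.2677 = 85.97%

85.97%


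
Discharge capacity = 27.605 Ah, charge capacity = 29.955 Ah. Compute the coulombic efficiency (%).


eta_c = Q_dis / Q_chg * 100 = 27.605 / 29.955 * 100 = 92.15%

92.15%


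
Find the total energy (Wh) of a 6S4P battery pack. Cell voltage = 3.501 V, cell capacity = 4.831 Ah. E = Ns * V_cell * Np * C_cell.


E = Ns * Vcell * Np * Ccell = 6 * 3.501 * 4 * 4.831 = 405.9 Wh

405.9 Wh


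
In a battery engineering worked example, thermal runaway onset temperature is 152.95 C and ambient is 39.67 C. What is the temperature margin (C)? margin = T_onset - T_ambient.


Safety margin = 152.95 C - 39.67 C = 113.28 C

113.28 C


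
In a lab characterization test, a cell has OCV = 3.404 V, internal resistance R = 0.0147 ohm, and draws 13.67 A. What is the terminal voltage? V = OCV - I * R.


V = OCV - I*R = 3.404 - 13.67 * 0.0147 = 3.203 V

3.203 V


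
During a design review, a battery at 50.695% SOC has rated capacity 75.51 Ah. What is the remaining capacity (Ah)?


remaining = SOC / 100 * total = 50.695 / 100 * 75.51 = 38.28 Ah

38.28 Ah


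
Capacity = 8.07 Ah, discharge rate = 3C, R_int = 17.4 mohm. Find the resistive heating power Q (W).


Convert: R = 17.4 mohm = 0.0174 ohm
Step 1: I = C_rate * capacity = 3 * 8.07 = 24.21 A
Step 2: Q = I^2 * R = 24.21^2 * 0.0174 = 586.12 * 0.0174 = 10.20 W

10.20 W


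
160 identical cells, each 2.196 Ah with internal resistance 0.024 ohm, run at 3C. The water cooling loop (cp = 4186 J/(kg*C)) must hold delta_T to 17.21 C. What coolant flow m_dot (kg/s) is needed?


Step 1: I = 3 * 2.196 = 6.588 A
Step 2: Q_cell = I^2 * R = 6.588^2 * 0.024 = 1.0416 W
Step 3: Q_total = 160 * 1.0416 = 166.66 W
Step 4: m_dot = Q_total / (cp * dT) = 166.66 / (4186 * 17.21) = 0.002313 kg/s

0.002313 kg/s


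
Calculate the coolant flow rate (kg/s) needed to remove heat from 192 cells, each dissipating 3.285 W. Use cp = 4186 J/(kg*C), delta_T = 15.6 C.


Q_total = 192 * 3.285 = 630.72 W
m_dot = Q_total / (cp * dT) = 630.72 / (4186 * 15.6) = 0.009659 kg/s

0.009659 kg/s


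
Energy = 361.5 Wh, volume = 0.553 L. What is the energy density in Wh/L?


Volumetric ED = 361.5 Wh / 0.553 L = 653.7 Wh/L

653.7 Wh/L


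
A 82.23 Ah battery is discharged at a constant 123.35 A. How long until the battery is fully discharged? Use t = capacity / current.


Runtime = 82.23 Ah / 123.35 A = 0.6666 hr

0.6666 hr


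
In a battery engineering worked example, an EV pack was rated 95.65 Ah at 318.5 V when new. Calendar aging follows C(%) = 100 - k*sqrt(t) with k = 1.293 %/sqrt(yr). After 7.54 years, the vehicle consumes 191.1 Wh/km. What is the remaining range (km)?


Step 1: capacity retention = 100 - 1.293 * sqrt(7.54) = 100 - 1.293 * 2.7459 = 96.45%
Step 2: C_now = 95.65 * 96.45/100 = 92.254 Ah
Step 3: E_pack = V * C_now = 318.5 * 92.254 = 29383 Wh
Step 4: range = E_pack / consumption = 29383 / 191.1 = 153.8 km

153.8 km


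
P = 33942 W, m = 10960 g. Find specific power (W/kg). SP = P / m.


Convert: m = 10960 g = 10.96 kg
SP = P / m = 33942 / 10.96 = 3097 W/kg

3097 W/kg


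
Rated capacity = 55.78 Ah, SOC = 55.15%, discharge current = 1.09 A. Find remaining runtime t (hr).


Step 1: remaining = SOC/100 * C_total = 55.15/100 * 55.78 = 30.763 Ah
Step 2: t = remaining / I = 30.763 / 1.09 = 28.22 hr

28.22 hr


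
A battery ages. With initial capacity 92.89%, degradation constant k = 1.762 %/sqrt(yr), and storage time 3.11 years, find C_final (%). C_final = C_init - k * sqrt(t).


Step 1: sqrt(3.11 yr) = 1.7635
Step 2: drop = 1.762 * 1.7635 = 3.1073
Step 3: C_final = 92.89 - 3.1073 = 89.78%

89.78%


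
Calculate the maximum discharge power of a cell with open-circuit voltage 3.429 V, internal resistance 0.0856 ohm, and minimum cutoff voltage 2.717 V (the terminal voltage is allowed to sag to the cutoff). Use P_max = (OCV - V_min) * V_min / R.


dV = OCV - V_min = 0.712 V (so I_max = dV / R)
P_max = dV * V_min / R = 0.712 * 2.717 / 0.0856 = 22.60 W

22.60 W


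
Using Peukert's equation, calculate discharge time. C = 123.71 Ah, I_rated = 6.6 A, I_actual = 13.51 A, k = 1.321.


t_rated = C / I_rated = 123.71 / 6.6 = 18.744 hr
(I_rated/I)^k = (0.48853)^1.321 = 0.38817
t = t_rated * (I_rated/I)^k = 18.744 * 0.38817 = 7.276 hr

7.276 hr


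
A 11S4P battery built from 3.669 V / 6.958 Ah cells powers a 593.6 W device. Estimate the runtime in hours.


Step 1: E_pack = Ns * V_cell * Np * C_cell = 11 * 3.669 * 4 * 6.958 = 1123.3 Wh
Step 2: t = E_pack / P = 1123.3 / 593.6 = 1.892 hr

1.892 hr


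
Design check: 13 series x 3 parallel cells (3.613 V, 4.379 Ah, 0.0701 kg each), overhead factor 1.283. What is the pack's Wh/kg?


Step 1: V_pack = 13 * 3.613 = 46.969 V
Step 2: C_pack = 3 * 4.379 = 13.137 Ah
Step 3: E_pack = V_pack * C_pack = 46.969 * 13.137 = 617.03 Wh
Step 4: m_pack = 13 * 3 * 0.0701 * 1.283 = 3.5076 kg
Step 5: ED = E_pack / m_pack = 617.03 / 3.5076 = 175.9 Wh/kg

175.9 Wh/kg


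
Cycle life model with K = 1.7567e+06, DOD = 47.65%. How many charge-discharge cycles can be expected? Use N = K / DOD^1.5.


DOD^1.5 = 328.92
N = K / DOD^1.5 = 1.7567e+06 / 328.92 = 5341

5341 cycles


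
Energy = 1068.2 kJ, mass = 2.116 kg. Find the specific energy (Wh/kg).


Convert: E = 1068.2 kJ = 296.72 Wh
ED = E / m = 296.72 / 2.116 = 140.2 Wh/kg

140.2 Wh/kg


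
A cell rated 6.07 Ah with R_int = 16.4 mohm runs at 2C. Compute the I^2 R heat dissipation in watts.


Convert: R = 16.4 mohm = 0.0164 ohm
Step 1: I = C_rate * capacity = 2 * 6.07 = 12.14 A
Step 2: Q = I^2 * R = 12.14^2 * 0.0164 = 147.38 * 0.0164 = 2.417 W

2.417 W


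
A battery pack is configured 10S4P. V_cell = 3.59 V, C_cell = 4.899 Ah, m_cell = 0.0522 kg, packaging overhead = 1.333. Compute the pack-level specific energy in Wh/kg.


Step 1: V_pack = 10 * 3.59 = 35.9 V
Step 2: C_pack = 4 * 4.899 = 19.596 Ah
Step 3: E_pack = V_pack * C_pack = 35.9 * 19.596 = 703.5 Wh
Step 4: m_pack = 10 * 4 * 0.0522 * 1.333 = 2.7833 kg
Step 5: ED = E_pack / m_pack = 703.5 / 2.7833 = 252.8 Wh/kg

252.8 Wh/kg


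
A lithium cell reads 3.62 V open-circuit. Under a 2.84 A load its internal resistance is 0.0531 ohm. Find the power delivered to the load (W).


Step 1: V_terminal = OCV - I*R = 3.62 - 2.84 * 0.0531 = 3.4692 V
Step 2: P_out = V_terminal * I = 3.4692 * 2.84 = 9.853 W

9.853 W


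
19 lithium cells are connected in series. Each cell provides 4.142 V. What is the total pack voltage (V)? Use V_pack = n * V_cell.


With 19 cells in series at 4.142 V each, V_pack = 78.698 V

78.698 V


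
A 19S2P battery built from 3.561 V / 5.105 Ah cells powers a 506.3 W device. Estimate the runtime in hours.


Step 1: E_pack = Ns * V_cell * Np * C_cell = 19 * 3.561 * 2 * 5.105 = 690.8 Wh
Step 2: t = E_pack / P = 690.8 / 506.3 = 1.364 hr

1.364 hr


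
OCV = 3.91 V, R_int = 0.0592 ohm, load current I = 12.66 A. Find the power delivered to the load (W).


Step 1: V_terminal = OCV - I*R = 3.91 - 12.66 * 0.0592 = 3.1605 V
Step 2: P_out = V_terminal * I = 3.1605 * 12.66 = 40.01 W

40.01 W


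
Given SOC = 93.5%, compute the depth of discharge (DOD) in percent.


Complement of SOC: DOD = 100% - 93.5% = 6.5%

6.5%


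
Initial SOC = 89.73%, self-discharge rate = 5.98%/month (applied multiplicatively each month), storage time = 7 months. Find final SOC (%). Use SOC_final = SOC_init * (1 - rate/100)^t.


Monthly retention factor = 1 - 5.98/100 = 0.9402
Over 7 months: factor^7 = 0.64944
SOC_final = 89.73 * 0.64944 = 58.27%

58.27%


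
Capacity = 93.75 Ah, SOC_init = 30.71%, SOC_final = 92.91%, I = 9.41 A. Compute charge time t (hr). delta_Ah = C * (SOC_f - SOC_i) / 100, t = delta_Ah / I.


delta_Ah = 93.75 * (92.91 - 30.71) / 100 = 58.313 Ah
t = delta_Ah / I = 58.313 / 9.41 = 6.197 hr

6.197 hr


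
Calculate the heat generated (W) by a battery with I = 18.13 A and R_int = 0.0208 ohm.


Q = I^2 * R = 18.13^2 * 0.0208 = 6.837 W

6.837 W


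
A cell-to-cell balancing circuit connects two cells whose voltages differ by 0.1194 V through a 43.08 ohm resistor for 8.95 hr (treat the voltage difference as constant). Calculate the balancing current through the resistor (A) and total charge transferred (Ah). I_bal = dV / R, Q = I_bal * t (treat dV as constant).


First, Ohm's law: I_bal = 0.1194 V / 43.08 ohm = 0.0027716 A
Then Q = I * t = 0.0027716 A * 8.95 hr = 0.02481 Ah

I=0.0027716 A, Q=0.02481 Ah


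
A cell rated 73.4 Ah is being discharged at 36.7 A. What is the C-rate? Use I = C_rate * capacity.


Rearranging: C_rate = 36.7 / 73.4 = 0.5C

0.5C


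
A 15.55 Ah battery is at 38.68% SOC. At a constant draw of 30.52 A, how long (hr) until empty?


Step 1: remaining = SOC/100 * C_total = 38.68/100 * 15.55 = 6.0147 Ah
Step 2: t = remaining / I = 6.0147 / 30.52 = 0.1971 hr

0.1971 hr


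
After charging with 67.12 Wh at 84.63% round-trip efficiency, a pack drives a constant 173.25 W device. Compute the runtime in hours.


Step 1: E_discharge = eta/100 * E_charge = 84.63/100 * 67.12 = 56.804 Wh
Step 2: t = E_discharge / P = 56.804 / 173.25 = 0.3279 hr

0.3279 hr


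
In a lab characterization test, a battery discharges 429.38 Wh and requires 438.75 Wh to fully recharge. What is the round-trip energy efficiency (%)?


eta_e = E_dis / E_chg * 100 = 429.38 / 438.75 * 100 = 97.86%

97.86%


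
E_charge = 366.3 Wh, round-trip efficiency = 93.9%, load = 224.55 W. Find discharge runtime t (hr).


Step 1: E_discharge = eta/100 * E_charge = 93.9/100 * 366.3 = 343.96 Wh
Step 2: t = E_discharge / P = 343.96 / 224.55 = 1.532 hr

1.532 hr


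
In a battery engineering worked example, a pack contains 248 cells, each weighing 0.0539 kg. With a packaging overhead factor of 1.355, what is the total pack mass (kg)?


m_pack = n * m_cell * overhead = 248 * 0.0539 * 1.355 = 18.11 kg

18.11 kg


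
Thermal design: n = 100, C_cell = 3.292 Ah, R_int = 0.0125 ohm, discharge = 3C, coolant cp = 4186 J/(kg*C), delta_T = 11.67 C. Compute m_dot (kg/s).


Step 1: I = 3 * 3.292 = 9.876 A
Step 2: Q_cell = I^2 * R = 9.876^2 * 0.0125 = 1.2192 W
Step 3: Q_total = 100 * 1.2192 = 121.92 W
Step 4: m_dot = Q_total / (cp * dT) = 121.92 / (4186 * 11.67) = 0.002496 kg/s

0.002496 kg/s


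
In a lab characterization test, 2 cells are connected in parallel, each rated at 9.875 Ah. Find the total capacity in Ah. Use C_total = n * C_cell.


Parallel capacities add: 2 * 9.875 Ah = 19.75 Ah

19.75 Ah


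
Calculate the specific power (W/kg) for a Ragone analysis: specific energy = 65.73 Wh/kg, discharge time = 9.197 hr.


P_specific = E / t = 65.73 / 9.197 = 7.147 W/kg

7.147 W/kg


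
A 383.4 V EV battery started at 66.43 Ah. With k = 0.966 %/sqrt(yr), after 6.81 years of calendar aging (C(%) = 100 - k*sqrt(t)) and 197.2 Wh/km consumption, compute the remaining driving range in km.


Step 1: capacity retention = 100 - 0.966 * sqrt(6.81) = 100 - 0.966 * 2.6096 = 97.479%
Step 2: C_now = 66.43 * 97.479/100 = 64.755 Ah
Step 3: E_pack = V * C_now = 383.4 * 64.755 = 24827 Wh
Step 4: range = E_pack / consumption = 24827 / 197.2 = 125.9 km

125.9 km


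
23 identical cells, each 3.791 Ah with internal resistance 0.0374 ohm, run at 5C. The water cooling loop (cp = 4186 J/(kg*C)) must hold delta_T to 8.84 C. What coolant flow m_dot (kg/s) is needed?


Step 1: I = 5 * 3.791 = 18.955 A
Step 2: Q_cell = I^2 * R = 18.955^2 * 0.0374 = 13.438 W
Step 3: Q_total = 23 * 13.438 = 309.07 W
Step 4: m_dot = Q_total / (cp * dT) = 309.07 / (4186 * 8.84) = 0.008352 kg/s

0.008352 kg/s


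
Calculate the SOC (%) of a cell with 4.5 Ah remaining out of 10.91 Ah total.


SOC = (remaining / total) * 100 = (4.5 / 10.91) * 100 = 41.25%

41.25%


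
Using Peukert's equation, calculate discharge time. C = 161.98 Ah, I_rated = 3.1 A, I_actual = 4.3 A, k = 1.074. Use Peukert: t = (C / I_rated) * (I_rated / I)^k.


Step 1: t_rated = C / I_rated = 161.98 / 3.1 = 52.252 hr
Step 2: ratio = 3.1 / 4.3 = 0.72093
Step 3: ratio^k = 0.72093^1.074 = 0.70368
Step 4: t = t_rated * ratio^k = 52.252 * 0.70368 = 36.77 hr

36.77 hr


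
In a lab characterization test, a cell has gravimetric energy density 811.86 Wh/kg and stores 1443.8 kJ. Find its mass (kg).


Convert: E = 1443.8 kJ = 401.06 Wh
m = E / ED = 401.06 / 811.86 = 0.4940 kg

0.4940 kg


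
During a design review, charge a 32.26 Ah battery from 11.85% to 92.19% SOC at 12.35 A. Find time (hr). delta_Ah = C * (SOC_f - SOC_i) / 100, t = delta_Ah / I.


Step 1: dSOC = 92.19% - 11.85% = 80.34%
Step 2: delta_Ah = 32.26 * 80.34 / 100 = 25.918 Ah
Step 3: t = 25.918 / 12.35 = 2.099 hr

2.099 hr


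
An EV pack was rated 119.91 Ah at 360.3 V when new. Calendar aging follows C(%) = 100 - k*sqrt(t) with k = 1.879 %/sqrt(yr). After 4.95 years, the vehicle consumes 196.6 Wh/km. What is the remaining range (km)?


Step 1: capacity retention = 100 - 1.879 * sqrt(4.95) = 100 - 1.879 * 2.2249 = 95.819%
Step 2: C_now = 119.91 * 95.819/100 = 114.9 Ah
Step 3: E_pack = V * C_now = 360.3 * 114.9 = 41398 Wh
Step 4: range = E_pack / consumption = 41398 / 196.6 = 210.6 km

210.6 km


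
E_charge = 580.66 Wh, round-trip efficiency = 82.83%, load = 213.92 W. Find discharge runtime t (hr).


Step 1: E_discharge = eta/100 * E_charge = 82.83/100 * 580.66 = 480.96 Wh
Step 2: t = E_discharge / P = 480.96 / 213.92 = 2.248 hr

2.248 hr


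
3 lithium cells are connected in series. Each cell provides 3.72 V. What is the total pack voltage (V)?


With 3 cells in series at 3.72 V each, V_pack = 11.16 V

11.16 V


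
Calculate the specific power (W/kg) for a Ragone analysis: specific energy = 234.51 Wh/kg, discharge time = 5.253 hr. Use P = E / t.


Specific power = 234.51 Wh/kg / 5.253 hr = 44.64 W/kg

44.64 W/kg


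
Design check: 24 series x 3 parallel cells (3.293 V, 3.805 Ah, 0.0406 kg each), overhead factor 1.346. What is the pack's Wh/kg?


Step 1: V_pack = 24 * 3.293 = 79.032 V
Step 2: C_pack = 3 * 3.805 = 11.415 Ah
Step 3: E_pack = V_pack * C_pack = 79.032 * 11.415 = 902.15 Wh
Step 4: m_pack = 24 * 3 * 0.0406 * 1.346 = 3.9346 kg
Step 5: ED = E_pack / m_pack = 902.15 / 3.9346 = 229.3 Wh/kg

229.3 Wh/kg


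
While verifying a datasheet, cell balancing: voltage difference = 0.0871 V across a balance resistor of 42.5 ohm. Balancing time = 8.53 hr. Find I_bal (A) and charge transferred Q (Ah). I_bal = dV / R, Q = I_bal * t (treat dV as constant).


I_bal = dV / R = 0.0871 / 42.5 = 0.0020494 A
Q = I_bal * t = 0.0020494 * 8.53 = 0.01748 Ah

I=0.0020494 A, Q=0.01748 Ah


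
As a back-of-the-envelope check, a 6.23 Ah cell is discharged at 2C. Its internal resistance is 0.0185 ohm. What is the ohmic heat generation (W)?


Step 1: I = C_rate * capacity = 2 * 6.23 = 12.46 A
Step 2: Q = I^2 * R = 12.46^2 * 0.0185 = 155.25 * 0.0185 = 2.872 W

2.872 W


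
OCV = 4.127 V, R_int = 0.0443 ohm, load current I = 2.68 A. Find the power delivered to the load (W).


Step 1: V_terminal = OCV - I*R = 4.127 - 2.68 * 0.0443 = 4.0083 V
Step 2: P_out = V_terminal * I = 4.0083 * 2.68 = 10.74 W

10.74 W


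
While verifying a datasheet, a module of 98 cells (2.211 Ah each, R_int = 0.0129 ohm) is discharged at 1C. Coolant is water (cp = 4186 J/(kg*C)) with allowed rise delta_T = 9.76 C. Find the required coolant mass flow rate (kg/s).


Step 1: I = 1 * 2.211 = 2.211 A
Step 2: Q_cell = I^2 * R = 2.211^2 * 0.0129 = 0.063062 W
Step 3: Q_total = 98 * 0.063062 = 6.1801 W
Step 4: m_dot = Q_total / (cp * dT) = 6.1801 / (4186 * 9.76) = 1.513e-04 kg/s

1.513e-04 kg/s


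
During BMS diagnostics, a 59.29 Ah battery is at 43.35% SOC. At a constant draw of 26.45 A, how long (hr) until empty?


Step 1: remaining = SOC/100 * C_total = 43.35/100 * 59.29 = 25.702 Ah
Step 2: t = remaining / I = 25.702 / 26.45 = 0.9717 hr

0.9717 hr


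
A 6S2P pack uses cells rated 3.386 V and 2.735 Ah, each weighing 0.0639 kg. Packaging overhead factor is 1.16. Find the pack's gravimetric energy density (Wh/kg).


Step 1: V_pack = 6 * 3.386 = 20.316 V
Step 2: C_pack = 2 * 2.735 = 5.47 Ah
Step 3: E_pack = V_pack * C_pack = 20.316 * 5.47 = 111.13 Wh
Step 4: m_pack = 6 * 2 * 0.0639 * 1.16 = 0.88949 kg
Step 5: ED = E_pack / m_pack = 111.13 / 0.88949 = 124.9 Wh/kg

124.9 Wh/kg


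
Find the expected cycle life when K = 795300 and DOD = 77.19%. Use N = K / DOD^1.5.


DOD^1.5 = 678.17
N = K / DOD^1.5 = 795300 / 678.17 = 1173

1173 cycles


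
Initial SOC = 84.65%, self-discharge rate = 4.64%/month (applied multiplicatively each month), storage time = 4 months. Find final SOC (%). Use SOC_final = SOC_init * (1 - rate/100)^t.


Monthly retention factor = 1 - 4.64/100 = 0.9536
Over 4 months: factor^4 = 0.82692
SOC_final = 84.65 * 0.82692 = 70.00%

70.00%


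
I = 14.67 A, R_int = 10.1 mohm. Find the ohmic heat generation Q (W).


Convert: R = 10.1 mohm = 0.0101 ohm
Q = I^2 * R = 14.67^2 * 0.0101 = 2.174 W

2.174 W


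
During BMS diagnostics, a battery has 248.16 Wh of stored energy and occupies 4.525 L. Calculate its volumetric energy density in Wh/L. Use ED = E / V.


ED = E / V = 248.16 / 4.525 = 54.84 Wh/L

54.84 Wh/L


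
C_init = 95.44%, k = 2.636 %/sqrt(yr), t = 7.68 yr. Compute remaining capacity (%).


sqrt(t) = sqrt(7.68) = 2.7713
C_final = 95.44 - 2.636 * 2.7713 = 88.13%

88.13%


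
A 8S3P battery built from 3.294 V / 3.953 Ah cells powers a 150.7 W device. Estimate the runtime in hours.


Step 1: E_pack = Ns * V_cell * Np * C_cell = 8 * 3.294 * 3 * 3.953 = 312.51 Wh
Step 2: t = E_pack / P = 312.51 / 150.7 = 2.074 hr

2.074 hr


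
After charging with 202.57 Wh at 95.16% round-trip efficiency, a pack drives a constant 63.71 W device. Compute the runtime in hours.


Step 1: E_discharge = eta/100 * E_charge = 95.16/100 * 202.57 = 192.77 Wh
Step 2: t = E_discharge / P = 192.77 / 63.71 = 3.026 hr

3.026 hr


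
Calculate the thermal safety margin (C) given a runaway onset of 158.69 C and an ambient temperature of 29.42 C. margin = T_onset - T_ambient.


Safety margin = 158.69 C - 29.42 C = 129.27 C

129.27 C


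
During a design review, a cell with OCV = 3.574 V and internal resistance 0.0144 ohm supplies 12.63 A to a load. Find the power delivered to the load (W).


Step 1: V_terminal = OCV - I*R = 3.574 - 12.63 * 0.0144 = 3.3921 V
Step 2: P_out = V_terminal * I = 3.3921 * 12.63 = 42.84 W

42.84 W


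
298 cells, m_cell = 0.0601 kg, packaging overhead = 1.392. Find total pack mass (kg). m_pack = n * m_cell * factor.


Cell mass sum = 298 * 0.0601 = 17.91 kg
With overhead 1.392: m_pack = 17.91 * 1.392 = 24.93 kg

24.93 kg


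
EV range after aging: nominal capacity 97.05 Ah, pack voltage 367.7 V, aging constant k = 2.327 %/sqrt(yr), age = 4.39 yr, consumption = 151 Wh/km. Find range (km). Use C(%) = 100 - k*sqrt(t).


Step 1: capacity retention = 100 - 2.327 * sqrt(4.39) = 100 - 2.327 * 2.0952 = 95.124%
Step 2: C_now = 97.05 * 95.124/100 = 92.318 Ah
Step 3: E_pack = V * C_now = 367.7 * 92.318 = 33945 Wh
Step 4: range = E_pack / consumption = 33945 / 151 = 224.8 km

224.8 km


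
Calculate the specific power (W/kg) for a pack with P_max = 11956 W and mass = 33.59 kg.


Specific power = 11956 W / 33.59 kg = 355.9 W/kg

355.9 W/kg


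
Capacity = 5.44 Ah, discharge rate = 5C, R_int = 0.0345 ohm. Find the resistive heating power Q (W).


Step 1: I = C_rate * capacity = 5 * 5.44 = 27.2 A
Step 2: Q = I^2 * R = 27.2^2 * 0.0345 = 739.84 * 0.0345 = 25.52 W

25.52 W


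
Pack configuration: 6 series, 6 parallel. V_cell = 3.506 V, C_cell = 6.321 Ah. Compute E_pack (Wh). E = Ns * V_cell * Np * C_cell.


E = Ns * Vcell * Np * Ccell = 6 * 3.506 * 6 * 6.321 = 797.8 Wh

797.8 Wh


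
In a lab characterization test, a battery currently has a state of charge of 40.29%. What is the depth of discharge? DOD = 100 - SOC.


DOD = 100 - SOC = 100 - 40.29 = 59.71%

59.71%


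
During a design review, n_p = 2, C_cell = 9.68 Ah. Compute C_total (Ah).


Parallel capacities add: 2 * 9.68 Ah = 19.36 Ah

19.36 Ah


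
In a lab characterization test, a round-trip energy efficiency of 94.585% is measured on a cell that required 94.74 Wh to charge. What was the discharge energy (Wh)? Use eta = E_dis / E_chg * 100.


E_dis = eta/100 * E_chg = 94.585/100 * 94.74 = 89.61 Wh

89.61 Wh


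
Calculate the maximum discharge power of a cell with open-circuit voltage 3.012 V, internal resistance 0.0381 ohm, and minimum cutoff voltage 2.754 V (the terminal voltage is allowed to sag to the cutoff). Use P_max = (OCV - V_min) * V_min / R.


P_max = (OCV - V_min) * V_min / R = (3.012 - 2.754) * 2.754 / 0.0381 = 0.258 * 2.754 / 0.0381 = 18.65 W

18.65 W


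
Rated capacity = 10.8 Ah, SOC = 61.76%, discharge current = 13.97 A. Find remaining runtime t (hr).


Step 1: remaining = SOC/100 * C_total = 61.76/100 * 10.8 = 6.6701 Ah
Step 2: t = remaining / I = 6.6701 / 13.97 = 0.4775 hr

0.4775 hr


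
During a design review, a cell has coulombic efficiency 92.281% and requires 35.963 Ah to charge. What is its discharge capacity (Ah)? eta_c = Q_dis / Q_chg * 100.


Q_dis = eta/100 * Q_chg = 92.281/100 * 35.963 = 33.19 Ah

33.19 Ah


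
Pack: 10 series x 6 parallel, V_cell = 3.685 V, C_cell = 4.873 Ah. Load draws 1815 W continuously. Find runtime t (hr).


Step 1: E_pack = Ns * V_cell * Np * C_cell = 10 * 3.685 * 6 * 4.873 = 1077.4 Wh
Step 2: t = E_pack / P = 1077.4 / 1815 = 0.5936 hr

0.5936 hr


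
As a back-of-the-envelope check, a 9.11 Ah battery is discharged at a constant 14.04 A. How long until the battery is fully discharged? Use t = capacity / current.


t = capacity / current = 9.11 / 14.04 = 0.6489 hr

0.6489 hr


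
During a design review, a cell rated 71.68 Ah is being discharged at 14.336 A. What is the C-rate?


C_rate = I / capacity = 14.336 / 71.68 = 0.2C

0.2C


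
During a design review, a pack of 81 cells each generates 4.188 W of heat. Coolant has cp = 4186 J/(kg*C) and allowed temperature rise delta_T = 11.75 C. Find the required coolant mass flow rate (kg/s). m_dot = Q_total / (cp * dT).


Step 1: Total heat Q = 81 * 4.188 W = 339.23 W
Step 2: denom = cp * dT = 4186 * 11.75 = 49186
Step 3: m_dot = 339.23 / 49186 = 0.006897 kg/s

0.006897 kg/s


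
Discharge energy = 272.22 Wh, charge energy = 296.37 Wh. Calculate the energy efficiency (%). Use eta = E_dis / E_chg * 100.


Round-trip efficiency = 272.22/296.37 * 100% = 91.85%

91.85%


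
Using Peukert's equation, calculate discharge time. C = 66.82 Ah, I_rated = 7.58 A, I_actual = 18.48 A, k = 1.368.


t_rated = C / I_rated = 66.82 / 7.58 = 8.8153 hr
(I_rated/I)^k = (0.41017)^1.368 = 0.29548
t = t_rated * (I_rated/I)^k = 8.8153 * 0.29548 = 2.605 hr

2.605 hr


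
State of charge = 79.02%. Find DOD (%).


Complement of SOC: DOD = 100% - 79.02% = 20.98%

20.98%


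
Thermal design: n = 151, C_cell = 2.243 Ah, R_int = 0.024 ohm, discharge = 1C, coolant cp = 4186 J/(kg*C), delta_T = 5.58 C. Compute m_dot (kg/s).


Step 1: I = 1 * 2.243 = 2.243 A
Step 2: Q_cell = I^2 * R = 2.243^2 * 0.024 = 0.12075 W
Step 3: Q_total = 151 * 0.12075 = 18.233 W
Step 4: m_dot = Q_total / (cp * dT) = 18.233 / (4186 * 5.58) = 7.806e-04 kg/s

7.806e-04 kg/s


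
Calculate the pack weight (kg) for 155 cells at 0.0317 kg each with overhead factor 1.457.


Cell mass sum = 155 * 0.0317 = 4.9135 kg
With overhead 1.457: m_pack = 4.9135 * 1.457 = 7.159 kg

7.159 kg


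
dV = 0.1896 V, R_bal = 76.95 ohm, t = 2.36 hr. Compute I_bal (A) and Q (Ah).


I_bal = dV / R = 0.1896 / 76.95 = 0.0024639 A
Q = I_bal * t = 0.0024639 * 2.36 = 0.005815 Ah

I=0.0024639 A, Q=0.005815 Ah


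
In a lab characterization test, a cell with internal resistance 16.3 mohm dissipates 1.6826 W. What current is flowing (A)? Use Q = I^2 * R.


Convert: R = 16.3 mohm = 0.0163 ohm
I = sqrt(Q / R) = sqrt(1.6826 / 0.0163) = sqrt(103.23) = 10.16 A

10.16 A


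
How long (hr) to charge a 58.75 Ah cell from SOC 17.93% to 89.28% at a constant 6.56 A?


Step 1: dSOC = 89.28% - 17.93% = 71.35%
Step 2: delta_Ah = 58.75 * 71.35 / 100 = 41.918 Ah
Step 3: t = 41.918 / 6.56 = 6.390 hr

6.390 hr


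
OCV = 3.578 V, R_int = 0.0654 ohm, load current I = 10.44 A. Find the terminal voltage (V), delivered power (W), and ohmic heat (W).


Step 1: V_terminal = OCV - I*R = 3.578 - 10.44 * 0.0654 = 2.8952 V
Step 2: P_out = V_terminal * I = 2.8952 * 10.44 = 30.23 W
Step 3: Q = I^2 * R = 10.44^2 * 0.0654 = 7.128 W

V=2.8952 V, P=30.23 W, Q=7.128 W


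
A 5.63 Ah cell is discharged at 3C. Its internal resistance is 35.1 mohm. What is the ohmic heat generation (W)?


Convert: R = 35.1 mohm = 0.0351 ohm
Step 1: I = C_rate * capacity = 3 * 5.63 = 16.89 A
Step 2: Q = I^2 * R = 16.89^2 * 0.0351 = 285.27 * 0.0351 = 10.01 W

10.01 W


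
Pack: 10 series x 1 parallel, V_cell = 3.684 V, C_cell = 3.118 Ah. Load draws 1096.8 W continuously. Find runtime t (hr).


Step 1: E_pack = Ns * V_cell * Np * C_cell = 10 * 3.684 * 1 * 3.118 = 114.87 Wh
Step 2: t = E_pack / P = 114.87 / 1096.8 = 0.1047 hr

0.1047 hr


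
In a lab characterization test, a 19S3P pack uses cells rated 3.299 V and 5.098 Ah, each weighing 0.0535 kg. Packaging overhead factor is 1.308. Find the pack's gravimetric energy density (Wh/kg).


Step 1: V_pack = 19 * 3.299 = 62.681 V
Step 2: C_pack = 3 * 5.098 = 15.294 Ah
Step 3: E_pack = V_pack * C_pack = 62.681 * 15.294 = 958.64 Wh
Step 4: m_pack = 19 * 3 * 0.0535 * 1.308 = 3.9887 kg
Step 5: ED = E_pack / m_pack = 958.64 / 3.9887 = 240.3 Wh/kg

240.3 Wh/kg


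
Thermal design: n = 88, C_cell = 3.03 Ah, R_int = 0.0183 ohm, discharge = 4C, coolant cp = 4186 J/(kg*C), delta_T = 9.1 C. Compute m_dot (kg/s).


Step 1: I = 4 * 3.03 = 12.12 A
Step 2: Q_cell = I^2 * R = 12.12^2 * 0.0183 = 2.6882 W
Step 3: Q_total = 88 * 2.6882 = 236.56 W
Step 4: m_dot = Q_total / (cp * dT) = 236.56 / (4186 * 9.1) = 0.006210 kg/s

0.006210 kg/s


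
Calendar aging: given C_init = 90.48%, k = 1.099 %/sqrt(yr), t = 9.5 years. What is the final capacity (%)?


Step 1: sqrt(9.5 yr) = 3.0822
Step 2: drop = 1.099 * 3.0822 = 3.3873
Step 3: C_final = 90.48 - 3.3873 = 87.09%

87.09%


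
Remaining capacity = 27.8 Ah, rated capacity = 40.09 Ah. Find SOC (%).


SOC = (remaining / total) * 100 = (27.8 / 40.09) * 100 = 69.34%

69.34%


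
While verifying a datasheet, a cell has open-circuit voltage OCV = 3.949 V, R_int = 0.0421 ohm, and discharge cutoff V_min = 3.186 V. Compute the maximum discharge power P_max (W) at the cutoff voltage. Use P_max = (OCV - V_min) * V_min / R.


dV = OCV - V_min = 0.763 V (so I_max = dV / R)
P_max = dV * V_min / R = 0.763 * 3.186 / 0.0421 = 57.74 W

57.74 W


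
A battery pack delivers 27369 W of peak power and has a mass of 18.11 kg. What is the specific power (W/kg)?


SP = P / m = 27369 / 18.11 = 1511 W/kg

1511 W/kg


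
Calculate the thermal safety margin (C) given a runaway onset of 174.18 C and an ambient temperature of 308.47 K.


Convert: T_ambient = 308.47 K = 35.32 C
margin = 174.18 - 35.32 = 138.86 C

138.86 C


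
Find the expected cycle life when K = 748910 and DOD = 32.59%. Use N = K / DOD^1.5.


DOD^1.5 = 186.05
N = K / DOD^1.5 = 748910 / 186.05 = 4025

4025 cycles
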